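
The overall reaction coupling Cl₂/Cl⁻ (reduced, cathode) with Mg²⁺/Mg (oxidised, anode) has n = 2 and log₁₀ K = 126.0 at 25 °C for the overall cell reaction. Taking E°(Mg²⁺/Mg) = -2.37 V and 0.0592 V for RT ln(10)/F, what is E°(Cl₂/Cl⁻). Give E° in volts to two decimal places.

+1.36 V

E°cell = (0.0592/n)·log K = (0.0592/2)(126.0) = +3.730 V.
Since Cl₂/Cl⁻ is the cathode and Mg²⁺/Mg the anode, E°cell = E°(Cl₂/Cl⁻) − E°(Mg²⁺/Mg).
So E°(Cl₂/Cl⁻) = E°cell + E°(Mg²⁺/Mg) = +3.730 + (-2.37) = +1.36 V.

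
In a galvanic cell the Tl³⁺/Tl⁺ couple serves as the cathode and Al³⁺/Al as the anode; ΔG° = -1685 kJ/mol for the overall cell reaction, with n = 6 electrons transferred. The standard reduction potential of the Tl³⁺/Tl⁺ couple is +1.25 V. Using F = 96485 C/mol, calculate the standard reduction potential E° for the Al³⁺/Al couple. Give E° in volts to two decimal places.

-1.66 V

E°cell = −ΔG°/(nF) = −(-1685×10³)/((6)(96485)) = +2.911 V.
Since Tl³⁺/Tl⁺ is the cathode and Al³⁺/Al the anode, E°cell = E°(Tl³⁺/Tl⁺) − E°(Al³⁺/Al).
So E°(Al³⁺/Al) = E°(Tl³⁺/Tl⁺) − E°cell = (+1.25) − (+2.911) = -1.66 V.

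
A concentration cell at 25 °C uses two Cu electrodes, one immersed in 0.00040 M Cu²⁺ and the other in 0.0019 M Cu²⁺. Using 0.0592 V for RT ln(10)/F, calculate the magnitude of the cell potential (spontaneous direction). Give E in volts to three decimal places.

+0.020 V

For a concentration cell E°cell = 0. The 0.0019 M side is the cathode (reduction is favoured where [Cu²⁺] is higher).
With n = 2, E = −(0.0592/2) log([Cu²⁺]ₐₙ/[Cu²⁺]꜀ₐₜ) = −(0.0592/2) log(0.0004/0.0019) = −(0.0592/2)(-0.677) = +0.020 V.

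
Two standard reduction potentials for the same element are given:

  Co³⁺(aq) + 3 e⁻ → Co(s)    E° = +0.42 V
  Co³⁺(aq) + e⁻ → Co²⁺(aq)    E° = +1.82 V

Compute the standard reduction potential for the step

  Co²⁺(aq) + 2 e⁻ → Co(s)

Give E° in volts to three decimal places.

-0.280 V

Sequential free energies add, so n₃E°₃ = n₁E°₁ + n₂E°₂.
With n₃ = 3, and the known step contributing 1×(+1.82) V, the unknown satisfies 2·E° = 3×(+0.42) − 1×(+1.82) = -0.560.
E° = -0.560 / 2 = -0.280 V.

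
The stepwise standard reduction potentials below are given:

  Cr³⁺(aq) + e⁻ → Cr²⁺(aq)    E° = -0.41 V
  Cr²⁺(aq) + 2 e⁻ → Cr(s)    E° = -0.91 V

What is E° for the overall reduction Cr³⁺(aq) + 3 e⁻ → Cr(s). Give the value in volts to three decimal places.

Standard free energies of sequential steps add: ΔG°₃ = ΔG°₁ + ΔG°₂, so n₃E°₃ = n₁E°₁ + n₂E°₂.
E°₃ = (1×-0.41 + 2×-0.91) / 3 = (-2.230) / 3 = -0.743 V.

-0.743 V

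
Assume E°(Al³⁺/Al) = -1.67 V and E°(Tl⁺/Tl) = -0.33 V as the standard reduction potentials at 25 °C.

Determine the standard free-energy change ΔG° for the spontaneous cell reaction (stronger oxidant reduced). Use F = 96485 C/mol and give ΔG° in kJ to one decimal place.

-387.9 kJ

Tl⁺/Tl (E° = -0.33 V) is the cathode; Al³⁺/Al (E° = -1.67 V) is the anode, so E°cell = +1.34 V.
Balancing electrons gives n = 3 (lcm of 1 and 3).
ΔG° = −nFE° = −(3)(96485)(+1.34) = -387,870 J = -387.9 kJ.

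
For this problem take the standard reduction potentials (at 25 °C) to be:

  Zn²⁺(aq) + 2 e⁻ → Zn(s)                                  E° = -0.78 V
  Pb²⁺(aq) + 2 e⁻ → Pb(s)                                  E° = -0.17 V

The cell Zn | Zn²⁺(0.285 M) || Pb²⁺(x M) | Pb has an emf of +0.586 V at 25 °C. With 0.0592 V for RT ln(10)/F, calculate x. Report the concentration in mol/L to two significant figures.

0.044 M

Pb²⁺/Pb is the cathode, Zn²⁺/Zn the anode: E°cell = +0.61 V, n = 2.
Overall reaction: Pb²⁺(aq) + Zn(s) → Pb(s) + Zn²⁺(aq); Q = [Zn²⁺]^1/[Pb²⁺]^1.
From E = E° − (0.0592/n) log Q: log Q = (E° − E)·n/0.0592 = (+0.61 − (+0.586))·2/0.0592 = 0.8108.
So 1·log[Pb²⁺] = 1·log(0.285) − log Q = -0.5452 − (0.8108) = -1.3560; [Pb²⁺] = 10^(-1.3560) ≈ 0.044 M.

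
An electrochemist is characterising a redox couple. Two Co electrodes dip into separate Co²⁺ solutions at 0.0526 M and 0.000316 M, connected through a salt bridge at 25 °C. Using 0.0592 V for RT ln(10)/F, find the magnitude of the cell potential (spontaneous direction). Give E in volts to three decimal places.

For a concentration cell E°cell = 0. The 0.0526 M side is the cathode (reduction is favoured where [Co²⁺] is higher).
With n = 2, E = −(0.0592/2) log([Co²⁺]ₐₙ/[Co²⁺]꜀ₐₜ) = −(0.0592/2) log(0.000316/0.0526) = −(0.0592/2)(-2.221) = +0.066 V.

+0.066 V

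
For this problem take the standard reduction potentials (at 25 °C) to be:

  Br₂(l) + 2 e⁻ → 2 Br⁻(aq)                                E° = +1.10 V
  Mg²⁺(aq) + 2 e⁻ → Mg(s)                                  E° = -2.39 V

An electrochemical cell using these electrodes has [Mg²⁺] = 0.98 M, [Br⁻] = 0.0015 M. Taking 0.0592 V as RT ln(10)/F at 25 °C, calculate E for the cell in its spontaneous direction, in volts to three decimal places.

+3.657 V

Br₂/Br⁻ is the cathode (higher E°), Mg²⁺/Mg the anode: E°cell = +1.10 − (-2.39) = +3.49 V, n = 2.
Overall: Br₂(l) + Mg(s) → 2 Br⁻(aq) + Mg²⁺(aq)
Q = [Br⁻]^2·[Mg²⁺]; log Q = -5.657.
E = E° − (0.0592/n) log Q = +3.49 − (0.0592/2)(-5.657) = +3.657 V.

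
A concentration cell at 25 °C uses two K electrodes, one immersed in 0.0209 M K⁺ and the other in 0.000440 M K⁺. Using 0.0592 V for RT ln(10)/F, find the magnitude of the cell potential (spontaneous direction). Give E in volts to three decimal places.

+0.099 V

For a concentration cell E°cell = 0. The 0.0209 M side is the cathode (reduction is favoured where [K⁺] is higher).
With n = 1, E = −(0.0592/1) log([K⁺]ₐₙ/[K⁺]꜀ₐₜ) = −(0.0592/1) log(0.00044/0.0209) = −(0.0592/1)(-1.677) = +0.099 V.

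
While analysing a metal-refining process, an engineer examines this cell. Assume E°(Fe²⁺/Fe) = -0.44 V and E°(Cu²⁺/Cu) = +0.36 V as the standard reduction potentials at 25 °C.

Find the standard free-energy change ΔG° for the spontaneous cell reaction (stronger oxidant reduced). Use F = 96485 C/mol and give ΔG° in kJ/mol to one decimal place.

-154.4 kJ/mol

Cu²⁺/Cu (E° = +0.36 V) is the cathode; Fe²⁺/Fe (E° = -0.44 V) is the anode, so E°cell = +0.80 V.
Balancing electrons gives n = 2 (lcm of 2 and 2).
ΔG° = −nFE° = −(2)(96485)(+0.80) = -154,376 J = -154.4 kJ/mol.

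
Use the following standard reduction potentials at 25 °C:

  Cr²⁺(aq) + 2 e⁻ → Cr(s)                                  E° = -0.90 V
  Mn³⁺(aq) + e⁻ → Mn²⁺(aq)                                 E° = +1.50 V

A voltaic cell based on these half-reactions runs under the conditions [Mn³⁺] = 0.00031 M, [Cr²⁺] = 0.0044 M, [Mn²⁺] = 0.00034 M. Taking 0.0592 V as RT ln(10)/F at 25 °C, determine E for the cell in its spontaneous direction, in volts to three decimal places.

+2.467 V

Mn³⁺/Mn²⁺ is the cathode (higher E°), Cr²⁺/Cr the anode: E°cell = +1.50 − (-0.90) = +2.40 V, n = 2.
Overall: 2 Mn³⁺(aq) + Cr(s) → 2 Mn²⁺(aq) + Cr²⁺(aq)
Q = [Mn²⁺]^2·[Cr²⁺] / ([Mn³⁺]^2); log Q = -2.276.
E = E° − (0.0592/n) log Q = +2.40 − (0.0592/2)(-2.276) = +2.467 V.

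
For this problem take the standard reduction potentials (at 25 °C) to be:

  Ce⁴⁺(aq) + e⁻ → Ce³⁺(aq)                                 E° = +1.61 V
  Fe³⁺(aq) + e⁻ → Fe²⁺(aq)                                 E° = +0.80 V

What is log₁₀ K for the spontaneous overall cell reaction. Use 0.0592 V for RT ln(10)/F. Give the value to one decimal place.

Cathode: Ce⁴⁺/Ce³⁺; anode: Fe³⁺/Fe²⁺. E°cell = +0.81 V, n = 1.
log K = nE°cell / 0.0592 = (1)(+0.81) / 0.0592 = 13.7.

13.7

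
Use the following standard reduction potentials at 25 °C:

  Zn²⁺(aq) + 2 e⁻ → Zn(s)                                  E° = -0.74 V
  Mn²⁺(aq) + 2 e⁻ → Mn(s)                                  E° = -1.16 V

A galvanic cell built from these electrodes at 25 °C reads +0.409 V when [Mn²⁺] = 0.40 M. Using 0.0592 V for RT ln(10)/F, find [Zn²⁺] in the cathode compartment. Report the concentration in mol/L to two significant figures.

0.17 M

Zn²⁺/Zn is the cathode, Mn²⁺/Mn the anode: E°cell = +0.42 V, n = 2.
Overall reaction: Zn²⁺(aq) + Mn(s) → Zn(s) + Mn²⁺(aq); Q = [Mn²⁺]^1/[Zn²⁺]^1.
From E = E° − (0.0592/n) log Q: log Q = (E° − E)·n/0.0592 = (+0.42 − (+0.409))·2/0.0592 = 0.3716.
So 1·log[Zn²⁺] = 1·log(0.4) − log Q = -0.3979 − (0.3716) = -0.7695; [Zn²⁺] = 10^(-0.7695) ≈ 0.17 M.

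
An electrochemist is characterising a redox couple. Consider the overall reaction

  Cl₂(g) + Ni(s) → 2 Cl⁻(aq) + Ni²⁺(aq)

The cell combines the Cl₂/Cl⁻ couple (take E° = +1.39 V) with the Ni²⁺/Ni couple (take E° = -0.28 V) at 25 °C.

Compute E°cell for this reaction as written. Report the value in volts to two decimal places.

+1.67 V

The Cl₂/Cl⁻ couple has the higher reduction potential, so it is the cathode; Ni²⁺/Ni is oxidised at the anode.
E°cell = E°(cathode) − E°(anode) = (+1.39) − (-0.28) = +1.67 V.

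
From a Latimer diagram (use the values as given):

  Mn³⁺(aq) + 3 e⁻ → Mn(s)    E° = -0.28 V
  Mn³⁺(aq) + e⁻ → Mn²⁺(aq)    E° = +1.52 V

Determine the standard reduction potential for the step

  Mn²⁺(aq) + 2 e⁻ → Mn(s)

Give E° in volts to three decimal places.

-1.180 V

Sequential free energies add, so n₃E°₃ = n₁E°₁ + n₂E°₂.
With n₃ = 3, and the known step contributing 1×(+1.52) V, the unknown satisfies 2·E° = 3×(-0.28) − 1×(+1.52) = -2.360.
E° = -2.360 / 2 = -1.180 V.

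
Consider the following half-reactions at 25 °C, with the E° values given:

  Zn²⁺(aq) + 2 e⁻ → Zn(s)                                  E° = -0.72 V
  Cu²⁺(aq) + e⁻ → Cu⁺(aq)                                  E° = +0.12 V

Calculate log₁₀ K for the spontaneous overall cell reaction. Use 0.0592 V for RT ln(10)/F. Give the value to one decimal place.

Cathode: Cu²⁺/Cu⁺; anode: Zn²⁺/Zn. E°cell = +0.84 V, n = 2.
log K = nE°cell / 0.0592 = (2)(+0.84) / 0.0592 = 28.4.

28.4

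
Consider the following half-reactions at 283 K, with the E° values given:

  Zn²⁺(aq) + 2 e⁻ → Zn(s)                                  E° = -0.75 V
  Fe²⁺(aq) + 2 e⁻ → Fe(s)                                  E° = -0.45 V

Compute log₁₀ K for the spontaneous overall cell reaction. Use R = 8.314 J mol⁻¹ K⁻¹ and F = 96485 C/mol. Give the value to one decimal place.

Cathode: Fe²⁺/Fe; anode: Zn²⁺/Zn. E°cell = (-0.45) − (-0.75) = +0.30 V, with n = 2.
ΔG° = −nFE° = −RT ln K, so ln K = nFE°/(RT) = (2)(96485)(+0.30) / ((8.314)(283)) = 24.605.
log₁₀ K = 24.605 / ln 10 = 10.7.

10.7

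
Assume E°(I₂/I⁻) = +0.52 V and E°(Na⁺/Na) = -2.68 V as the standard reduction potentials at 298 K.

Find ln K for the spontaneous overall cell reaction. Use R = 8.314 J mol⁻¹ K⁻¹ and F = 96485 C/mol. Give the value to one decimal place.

249.2

Cathode: I₂/I⁻; anode: Na⁺/Na. E°cell = (+0.52) − (-2.68) = +3.20 V, with n = 2.
ΔG° = −nFE° = −RT ln K, so ln K = nFE°/(RT) = (2)(96485)(+3.20) / ((8.314)(298)) = 249.238.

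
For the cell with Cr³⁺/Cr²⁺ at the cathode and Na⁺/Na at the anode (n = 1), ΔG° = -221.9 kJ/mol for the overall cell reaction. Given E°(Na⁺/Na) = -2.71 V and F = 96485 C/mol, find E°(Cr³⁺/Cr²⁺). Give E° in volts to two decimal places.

-0.41 V

E°cell = −ΔG°/(nF) = −(-221.9×10³)/((1)(96485)) = +2.300 V.
Since Cr³⁺/Cr²⁺ is the cathode and Na⁺/Na the anode, E°cell = E°(Cr³⁺/Cr²⁺) − E°(Na⁺/Na).
So E°(Cr³⁺/Cr²⁺) = E°cell + E°(Na⁺/Na) = +2.300 + (-2.71) = -0.41 V.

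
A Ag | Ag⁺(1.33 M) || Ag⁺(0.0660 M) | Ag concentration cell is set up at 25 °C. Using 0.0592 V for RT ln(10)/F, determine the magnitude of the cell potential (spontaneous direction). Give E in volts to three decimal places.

For a concentration cell E°cell = 0. The 1.33 M side is the cathode (reduction is favoured where [Ag⁺] is higher).
With n = 1, E = −(0.0592/1) log([Ag⁺]ₐₙ/[Ag⁺]꜀ₐₜ) = −(0.0592/1) log(0.066/1.33) = −(0.0592/1)(-1.304) = +0.077 V.

+0.077 V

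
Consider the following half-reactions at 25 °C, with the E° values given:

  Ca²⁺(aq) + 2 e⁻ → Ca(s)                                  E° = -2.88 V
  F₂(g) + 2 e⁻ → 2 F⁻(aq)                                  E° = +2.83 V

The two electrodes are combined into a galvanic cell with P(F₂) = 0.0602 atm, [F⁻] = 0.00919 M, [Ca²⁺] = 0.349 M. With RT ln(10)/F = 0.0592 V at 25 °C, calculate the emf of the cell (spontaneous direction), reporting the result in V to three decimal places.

+5.808 V

F₂/F⁻ is the cathode (higher E°), Ca²⁺/Ca the anode: E°cell = +2.83 − (-2.88) = +5.71 V, n = 2.
Overall: F₂(g) + Ca(s) → 2 F⁻(aq) + Ca²⁺(aq)
Q = [F⁻]^2·[Ca²⁺] / (P(F₂)); log Q = -3.310.
E = E° − (0.0592/n) log Q = +5.71 − (0.0592/2)(-3.310) = +5.808 V.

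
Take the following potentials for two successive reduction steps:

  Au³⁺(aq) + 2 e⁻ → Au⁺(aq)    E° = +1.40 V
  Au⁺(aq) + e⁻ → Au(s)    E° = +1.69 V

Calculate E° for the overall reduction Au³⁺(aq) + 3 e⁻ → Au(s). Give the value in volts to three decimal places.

Since ΔG° = −nFE° is additive over sequential reductions, n₃E°₃ = n₁E°₁ + n₂E°₂.
E°₃ = (2×+1.40 + 1×+1.69) / 3 = (+4.490) / 3 = +1.497 V.

+1.497 V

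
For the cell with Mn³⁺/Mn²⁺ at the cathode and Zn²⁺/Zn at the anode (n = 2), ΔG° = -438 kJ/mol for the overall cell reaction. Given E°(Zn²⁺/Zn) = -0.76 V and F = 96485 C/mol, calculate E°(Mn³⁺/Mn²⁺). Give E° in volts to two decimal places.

E°cell = −ΔG°/(nF) = −(-438×10³)/((2)(96485)) = +2.270 V.
Since Mn³⁺/Mn²⁺ is the cathode and Zn²⁺/Zn the anode, E°cell = E°(Mn³⁺/Mn²⁺) − E°(Zn²⁺/Zn).
So E°(Mn³⁺/Mn²⁺) = E°cell + E°(Zn²⁺/Zn) = +2.270 + (-0.76) = +1.51 V.

+1.51 V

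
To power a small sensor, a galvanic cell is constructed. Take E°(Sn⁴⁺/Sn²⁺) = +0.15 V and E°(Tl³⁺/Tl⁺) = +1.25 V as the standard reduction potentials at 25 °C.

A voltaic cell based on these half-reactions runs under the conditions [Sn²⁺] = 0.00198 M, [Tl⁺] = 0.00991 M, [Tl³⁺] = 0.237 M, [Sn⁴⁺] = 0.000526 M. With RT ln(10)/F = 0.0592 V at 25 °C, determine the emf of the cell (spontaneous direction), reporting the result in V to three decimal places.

+1.158 V

Tl³⁺/Tl⁺ is the cathode (higher E°), Sn⁴⁺/Sn²⁺ the anode: E°cell = +1.25 − (+0.15) = +1.10 V, n = 2.
Overall: Tl³⁺(aq) + Sn²⁺(aq) → Tl⁺(aq) + Sn⁴⁺(aq)
Q = [Tl⁺]·[Sn⁴⁺] / ([Tl³⁺]·[Sn²⁺]); log Q = -1.954.
E = E° − (0.0592/n) log Q = +1.10 − (0.0592/2)(-1.954) = +1.158 V.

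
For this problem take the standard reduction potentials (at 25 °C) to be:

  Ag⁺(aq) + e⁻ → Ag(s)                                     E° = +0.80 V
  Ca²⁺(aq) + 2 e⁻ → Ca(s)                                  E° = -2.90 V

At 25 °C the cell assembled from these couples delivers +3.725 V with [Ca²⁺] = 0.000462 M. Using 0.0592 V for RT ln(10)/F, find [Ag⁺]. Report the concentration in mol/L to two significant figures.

0.057 M

Ag⁺/Ag is the cathode, Ca²⁺/Ca the anode: E°cell = +3.70 V, n = 2.
Overall reaction: 2 Ag⁺(aq) + Ca(s) → 2 Ag(s) + Ca²⁺(aq); Q = [Ca²⁺]^1/[Ag⁺]^2.
From E = E° − (0.0592/n) log Q: log Q = (E° − E)·n/0.0592 = (+3.70 − (+3.725))·2/0.0592 = -0.8446.
So 2·log[Ag⁺] = 1·log(0.000462) − log Q = -3.3354 − (-0.8446) = -2.4908; log[Ag⁺] = -2.4908 / 2 = -1.2454; [Ag⁺] = 10^(-1.2454) ≈ 0.057 M.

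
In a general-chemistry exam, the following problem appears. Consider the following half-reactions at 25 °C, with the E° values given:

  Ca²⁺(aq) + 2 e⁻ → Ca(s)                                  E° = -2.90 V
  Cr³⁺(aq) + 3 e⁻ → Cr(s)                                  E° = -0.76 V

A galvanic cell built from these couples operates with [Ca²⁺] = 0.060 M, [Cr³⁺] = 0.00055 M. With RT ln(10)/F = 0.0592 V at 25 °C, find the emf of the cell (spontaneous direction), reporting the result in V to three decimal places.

Cr³⁺/Cr is the cathode (higher E°), Ca²⁺/Ca the anode: E°cell = -0.76 − (-2.90) = +2.14 V, n = 6.
Overall: 2 Cr³⁺(aq) + 3 Ca(s) → 2 Cr(s) + 3 Ca²⁺(aq)
Q = [Ca²⁺]^3 / ([Cr³⁺]^2); log Q = 2.854.
E = E° − (0.0592/n) log Q = +2.14 − (0.0592/6)(2.854) = +2.112 V.

+2.112 V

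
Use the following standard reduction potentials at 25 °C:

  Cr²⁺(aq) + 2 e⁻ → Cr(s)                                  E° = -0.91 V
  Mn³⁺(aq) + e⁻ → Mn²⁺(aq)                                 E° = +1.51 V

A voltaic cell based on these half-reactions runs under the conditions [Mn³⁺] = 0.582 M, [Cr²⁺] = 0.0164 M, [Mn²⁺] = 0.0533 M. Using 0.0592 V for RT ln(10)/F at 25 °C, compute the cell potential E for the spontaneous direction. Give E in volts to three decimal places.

Mn³⁺/Mn²⁺ is the cathode (higher E°), Cr²⁺/Cr the anode: E°cell = +1.51 − (-0.91) = +2.42 V, n = 2.
Overall: 2 Mn³⁺(aq) + Cr(s) → 2 Mn²⁺(aq) + Cr²⁺(aq)
Q = [Mn²⁺]^2·[Cr²⁺] / ([Mn³⁺]^2); log Q = -3.862.
E = E° − (0.0592/n) log Q = +2.42 − (0.0592/2)(-3.862) = +2.534 V.

+2.534 V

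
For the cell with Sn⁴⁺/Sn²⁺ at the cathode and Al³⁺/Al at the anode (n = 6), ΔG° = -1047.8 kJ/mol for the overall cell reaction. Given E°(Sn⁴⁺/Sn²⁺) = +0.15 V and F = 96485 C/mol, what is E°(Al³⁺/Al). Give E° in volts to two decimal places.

E°cell = −ΔG°/(nF) = −(-1047.8×10³)/((6)(96485)) = +1.810 V.
Since Sn⁴⁺/Sn²⁺ is the cathode and Al³⁺/Al the anode, E°cell = E°(Sn⁴⁺/Sn²⁺) − E°(Al³⁺/Al).
So E°(Al³⁺/Al) = E°(Sn⁴⁺/Sn²⁺) − E°cell = (+0.15) − (+1.810) = -1.66 V.

-1.66 V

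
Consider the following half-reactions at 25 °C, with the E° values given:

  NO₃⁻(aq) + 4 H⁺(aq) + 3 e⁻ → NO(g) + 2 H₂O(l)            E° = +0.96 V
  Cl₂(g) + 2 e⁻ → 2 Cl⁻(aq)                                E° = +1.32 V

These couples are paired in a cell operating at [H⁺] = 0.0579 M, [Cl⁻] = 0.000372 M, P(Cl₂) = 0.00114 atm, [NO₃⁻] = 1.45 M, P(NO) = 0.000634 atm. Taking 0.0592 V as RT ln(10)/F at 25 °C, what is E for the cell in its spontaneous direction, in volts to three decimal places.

Cl₂/Cl⁻ is the cathode (higher E°), NO₃⁻/NO the anode: E°cell = +1.32 − (+0.96) = +0.36 V, n = 6.
Overall: 3 Cl₂(g) + 2 NO(g) + 4 H₂O(l) → 6 Cl⁻(aq) + 2 NO₃⁻(aq) + 8 H⁺(aq)
Q = [Cl⁻]^6·[NO₃⁻]^2·[H⁺]^8 / (P(Cl₂)^3·P(NO)^2); log Q = -14.927.
E = E° − (0.0592/n) log Q = +0.36 − (0.0592/6)(-14.927) = +0.507 V.

+0.507 V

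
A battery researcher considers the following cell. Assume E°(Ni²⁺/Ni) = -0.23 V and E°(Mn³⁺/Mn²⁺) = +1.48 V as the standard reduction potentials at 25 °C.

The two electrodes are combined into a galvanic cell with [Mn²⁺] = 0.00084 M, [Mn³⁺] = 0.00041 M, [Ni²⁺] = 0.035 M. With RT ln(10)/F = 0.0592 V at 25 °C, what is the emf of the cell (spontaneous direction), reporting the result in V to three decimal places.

+1.735 V

Mn³⁺/Mn²⁺ is the cathode (higher E°), Ni²⁺/Ni the anode: E°cell = +1.48 − (-0.23) = +1.71 V, n = 2.
Overall: 2 Mn³⁺(aq) + Ni(s) → 2 Mn²⁺(aq) + Ni²⁺(aq)
Q = [Mn²⁺]^2·[Ni²⁺] / ([Mn³⁺]^2); log Q = -0.833.
E = E° − (0.0592/n) log Q = +1.71 − (0.0592/2)(-0.833) = +1.735 V.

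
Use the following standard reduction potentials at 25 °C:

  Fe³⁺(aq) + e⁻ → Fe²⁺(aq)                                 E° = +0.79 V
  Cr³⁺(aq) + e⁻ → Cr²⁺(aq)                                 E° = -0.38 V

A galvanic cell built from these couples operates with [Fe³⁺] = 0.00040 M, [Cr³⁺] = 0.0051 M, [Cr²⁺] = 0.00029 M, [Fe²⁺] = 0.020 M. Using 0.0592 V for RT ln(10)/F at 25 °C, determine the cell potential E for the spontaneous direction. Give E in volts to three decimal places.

Fe³⁺/Fe²⁺ is the cathode (higher E°), Cr³⁺/Cr²⁺ the anode: E°cell = +0.79 − (-0.38) = +1.17 V, n = 1.
Overall: Fe³⁺(aq) + Cr²⁺(aq) → Fe²⁺(aq) + Cr³⁺(aq)
Q = [Fe²⁺]·[Cr³⁺] / ([Fe³⁺]·[Cr²⁺]); log Q = 2.944.
E = E° − (0.0592/n) log Q = +1.17 − (0.0592/1)(2.944) = +0.996 V.

+0.996 V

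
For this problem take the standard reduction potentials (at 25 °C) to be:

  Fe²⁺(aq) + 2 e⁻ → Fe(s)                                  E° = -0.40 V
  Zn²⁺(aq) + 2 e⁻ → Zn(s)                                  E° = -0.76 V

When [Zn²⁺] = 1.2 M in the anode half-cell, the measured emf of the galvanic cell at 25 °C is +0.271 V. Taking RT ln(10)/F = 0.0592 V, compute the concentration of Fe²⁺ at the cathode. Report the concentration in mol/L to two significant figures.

0.0012 M

Fe²⁺/Fe is the cathode, Zn²⁺/Zn the anode: E°cell = +0.36 V, n = 2.
Overall reaction: Fe²⁺(aq) + Zn(s) → Fe(s) + Zn²⁺(aq); Q = [Zn²⁺]^1/[Fe²⁺]^1.
From E = E° − (0.0592/n) log Q: log Q = (E° − E)·n/0.0592 = (+0.36 − (+0.271))·2/0.0592 = 3.0068.
So 1·log[Fe²⁺] = 1·log(1.2) − log Q = 0.0792 − (3.0068) = -2.9276; [Fe²⁺] = 10^(-2.9276) ≈ 0.0012 M.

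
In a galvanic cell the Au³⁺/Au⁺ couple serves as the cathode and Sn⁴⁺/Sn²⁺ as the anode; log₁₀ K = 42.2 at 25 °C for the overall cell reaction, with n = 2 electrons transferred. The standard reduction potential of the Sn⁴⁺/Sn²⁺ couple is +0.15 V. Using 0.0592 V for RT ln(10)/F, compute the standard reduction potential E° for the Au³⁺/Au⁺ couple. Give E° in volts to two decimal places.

E°cell = (0.0592/n)·log K = (0.0592/2)(42.2) = +1.249 V.
Since Au³⁺/Au⁺ is the cathode and Sn⁴⁺/Sn²⁺ the anode, E°cell = E°(Au³⁺/Au⁺) − E°(Sn⁴⁺/Sn²⁺).
So E°(Au³⁺/Au⁺) = E°cell + E°(Sn⁴⁺/Sn²⁺) = +1.249 + (+0.15) = +1.40 V.

+1.40 V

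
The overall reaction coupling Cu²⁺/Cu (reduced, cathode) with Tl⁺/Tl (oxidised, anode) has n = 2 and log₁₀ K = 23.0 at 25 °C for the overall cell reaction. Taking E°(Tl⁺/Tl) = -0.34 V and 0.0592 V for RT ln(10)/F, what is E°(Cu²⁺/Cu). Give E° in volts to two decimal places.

E°cell = (0.0592/n)·log K = (0.0592/2)(23.0) = +0.681 V.
Since Cu²⁺/Cu is the cathode and Tl⁺/Tl the anode, E°cell = E°(Cu²⁺/Cu) − E°(Tl⁺/Tl).
So E°(Cu²⁺/Cu) = E°cell + E°(Tl⁺/Tl) = +0.681 + (-0.34) = +0.34 V.

+0.34 V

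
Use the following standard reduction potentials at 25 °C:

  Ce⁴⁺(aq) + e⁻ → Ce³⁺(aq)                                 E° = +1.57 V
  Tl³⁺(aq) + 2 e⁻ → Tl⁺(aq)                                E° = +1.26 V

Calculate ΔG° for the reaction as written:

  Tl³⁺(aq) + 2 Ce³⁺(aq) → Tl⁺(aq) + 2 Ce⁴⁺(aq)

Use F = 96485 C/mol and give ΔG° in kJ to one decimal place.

As written, Tl³⁺/Tl⁺ is reduced (cathode) and Ce⁴⁺/Ce³⁺ is oxidised (anode), so E°cell = (+1.26) − (+1.57) = -0.31 V.
Balancing electrons gives n = 2.
ΔG° = −nFE° = −(2)(96485)(-0.31) = 59,821 J = +59.8 kJ.

+59.8 kJ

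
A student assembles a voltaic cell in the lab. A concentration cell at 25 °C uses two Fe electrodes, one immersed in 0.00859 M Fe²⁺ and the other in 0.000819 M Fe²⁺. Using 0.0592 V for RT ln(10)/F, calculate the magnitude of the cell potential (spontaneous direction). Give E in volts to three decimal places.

+0.030 V

For a concentration cell E°cell = 0. The 0.00859 M side is the cathode (reduction is favoured where [Fe²⁺] is higher).
With n = 2, E = −(0.0592/2) log([Fe²⁺]ₐₙ/[Fe²⁺]꜀ₐₜ) = −(0.0592/2) log(0.000819/0.00859) = −(0.0592/2)(-1.021) = +0.030 V.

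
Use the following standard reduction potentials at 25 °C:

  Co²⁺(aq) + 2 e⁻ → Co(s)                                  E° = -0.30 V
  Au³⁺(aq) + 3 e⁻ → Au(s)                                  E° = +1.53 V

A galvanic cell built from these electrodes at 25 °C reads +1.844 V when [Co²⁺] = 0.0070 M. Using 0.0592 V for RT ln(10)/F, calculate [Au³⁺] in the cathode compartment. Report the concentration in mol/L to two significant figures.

0.0030 M

Au³⁺/Au is the cathode, Co²⁺/Co the anode: E°cell = +1.83 V, n = 6.
Overall reaction: 2 Au³⁺(aq) + 3 Co(s) → 2 Au(s) + 3 Co²⁺(aq); Q = [Co²⁺]^3/[Au³⁺]^2.
From E = E° − (0.0592/n) log Q: log Q = (E° − E)·n/0.0592 = (+1.83 − (+1.844))·6/0.0592 = -1.4189.
So 2·log[Au³⁺] = 3·log(0.007) − log Q = -6.4647 − (-1.4189) = -5.0458; log[Au³⁺] = -5.0458 / 2 = -2.5229; [Au³⁺] = 10^(-2.5229) ≈ 0.0030 M.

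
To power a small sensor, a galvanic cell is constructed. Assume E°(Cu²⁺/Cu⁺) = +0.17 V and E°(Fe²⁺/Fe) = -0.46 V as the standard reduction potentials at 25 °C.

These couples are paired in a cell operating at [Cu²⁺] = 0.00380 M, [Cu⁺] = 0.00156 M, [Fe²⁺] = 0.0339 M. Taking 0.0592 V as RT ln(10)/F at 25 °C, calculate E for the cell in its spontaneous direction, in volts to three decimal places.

+0.696 V

Cu²⁺/Cu⁺ is the cathode (higher E°), Fe²⁺/Fe the anode: E°cell = +0.17 − (-0.46) = +0.63 V, n = 2.
Overall: 2 Cu²⁺(aq) + Fe(s) → 2 Cu⁺(aq) + Fe²⁺(aq)
Q = [Cu⁺]^2·[Fe²⁺] / ([Cu²⁺]^2); log Q = -2.243.
E = E° − (0.0592/n) log Q = +0.63 − (0.0592/2)(-2.243) = +0.696 V.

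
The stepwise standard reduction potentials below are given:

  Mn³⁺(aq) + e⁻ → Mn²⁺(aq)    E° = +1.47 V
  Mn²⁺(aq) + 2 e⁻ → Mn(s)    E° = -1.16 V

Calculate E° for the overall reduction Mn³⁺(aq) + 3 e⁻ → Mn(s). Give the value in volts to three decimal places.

-0.283 V

Adding the free-energy changes (−nFE°) of the two steps gives −n₃FE°₃ = −n₁FE°₁ − n₂FE°₂.
E°₃ = (1×+1.47 + 2×-1.16) / 3 = (-0.850) / 3 = -0.283 V.
Simply averaging or adding the two E° values would be wrong; the electron-weighted sum is required.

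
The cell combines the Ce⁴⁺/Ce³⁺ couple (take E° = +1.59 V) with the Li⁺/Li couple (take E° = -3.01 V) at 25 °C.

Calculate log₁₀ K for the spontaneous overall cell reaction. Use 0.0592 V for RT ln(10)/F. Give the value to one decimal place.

77.7

Cathode: Ce⁴⁺/Ce³⁺; anode: Li⁺/Li. E°cell = +4.60 V, n = 1.
log K = nE°cell / 0.0592 = (1)(+4.60) / 0.0592 = 77.7.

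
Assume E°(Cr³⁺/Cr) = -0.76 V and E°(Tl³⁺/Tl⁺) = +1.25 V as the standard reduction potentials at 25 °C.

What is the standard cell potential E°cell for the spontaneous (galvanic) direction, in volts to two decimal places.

The Tl³⁺/Tl⁺ couple has the higher reduction potential, so it is the cathode; Cr³⁺/Cr is oxidised at the anode.
E°cell = E°(cathode) − E°(anode) = (+1.25) − (-0.76) = +2.01 V.

+2.01 V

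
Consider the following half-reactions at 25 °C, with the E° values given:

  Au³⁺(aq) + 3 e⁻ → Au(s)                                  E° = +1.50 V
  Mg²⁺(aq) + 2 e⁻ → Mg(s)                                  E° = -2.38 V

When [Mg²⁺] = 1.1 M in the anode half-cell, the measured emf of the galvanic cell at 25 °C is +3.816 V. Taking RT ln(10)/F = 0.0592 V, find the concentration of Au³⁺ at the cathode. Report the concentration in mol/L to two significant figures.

0.00066 M

Au³⁺/Au is the cathode, Mg²⁺/Mg the anode: E°cell = +3.88 V, n = 6.
Overall reaction: 2 Au³⁺(aq) + 3 Mg(s) → 2 Au(s) + 3 Mg²⁺(aq); Q = [Mg²⁺]^3/[Au³⁺]^2.
From E = E° − (0.0592/n) log Q: log Q = (E° − E)·n/0.0592 = (+3.88 − (+3.816))·6/0.0592 = 6.4865.
So 2·log[Au³⁺] = 3·log(1.1) − log Q = 0.1242 − (6.4865) = -6.3623; log[Au³⁺] = -6.3623 / 2 = -3.1812; [Au³⁺] = 10^(-3.1812) ≈ 0.00066 M.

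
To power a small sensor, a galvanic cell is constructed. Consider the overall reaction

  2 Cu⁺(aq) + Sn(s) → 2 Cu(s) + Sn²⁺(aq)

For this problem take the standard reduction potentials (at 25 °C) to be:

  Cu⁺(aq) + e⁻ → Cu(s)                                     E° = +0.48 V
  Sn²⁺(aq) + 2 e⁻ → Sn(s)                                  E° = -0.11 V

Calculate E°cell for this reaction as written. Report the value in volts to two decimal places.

+0.59 V

The Cu⁺/Cu couple has the higher reduction potential, so it is the cathode; Sn²⁺/Sn is oxidised at the anode.
E°cell = E°(cathode) − E°(anode) = (+0.48) − (-0.11) = +0.59 V.
Since E°cell > 0, the reaction is spontaneous under standard conditions.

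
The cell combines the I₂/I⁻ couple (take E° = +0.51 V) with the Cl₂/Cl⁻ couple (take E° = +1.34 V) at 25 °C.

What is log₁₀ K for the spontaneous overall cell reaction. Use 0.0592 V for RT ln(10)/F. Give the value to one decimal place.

28.0

Cathode: Cl₂/Cl⁻; anode: I₂/I⁻. E°cell = +0.83 V, n = 2.
log K = nE°cell / 0.0592 = (2)(+0.83) / 0.0592 = 28.0.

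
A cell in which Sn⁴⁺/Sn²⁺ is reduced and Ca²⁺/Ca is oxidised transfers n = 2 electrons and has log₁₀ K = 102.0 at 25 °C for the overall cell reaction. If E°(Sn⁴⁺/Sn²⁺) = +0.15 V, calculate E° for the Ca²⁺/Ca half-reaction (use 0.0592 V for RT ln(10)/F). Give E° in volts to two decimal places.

E°cell = (0.0592/n)·log K = (0.0592/2)(102.0) = +3.019 V.
Since Sn⁴⁺/Sn²⁺ is the cathode and Ca²⁺/Ca the anode, E°cell = E°(Sn⁴⁺/Sn²⁺) − E°(Ca²⁺/Ca).
So E°(Ca²⁺/Ca) = E°(Sn⁴⁺/Sn²⁺) − E°cell = (+0.15) − (+3.019) = -2.87 V.

-2.87 V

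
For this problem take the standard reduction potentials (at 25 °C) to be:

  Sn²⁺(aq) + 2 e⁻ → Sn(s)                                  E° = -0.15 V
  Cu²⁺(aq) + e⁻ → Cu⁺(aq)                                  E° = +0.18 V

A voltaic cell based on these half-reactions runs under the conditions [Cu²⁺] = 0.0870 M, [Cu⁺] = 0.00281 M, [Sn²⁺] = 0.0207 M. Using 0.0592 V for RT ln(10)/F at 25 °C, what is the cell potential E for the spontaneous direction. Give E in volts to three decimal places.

Cu²⁺/Cu⁺ is the cathode (higher E°), Sn²⁺/Sn the anode: E°cell = +0.18 − (-0.15) = +0.33 V, n = 2.
Overall: 2 Cu²⁺(aq) + Sn(s) → 2 Cu⁺(aq) + Sn²⁺(aq)
Q = [Cu⁺]^2·[Sn²⁺] / ([Cu²⁺]^2); log Q = -4.666.
E = E° − (0.0592/n) log Q = +0.33 − (0.0592/2)(-4.666) = +0.468 V.

+0.468 V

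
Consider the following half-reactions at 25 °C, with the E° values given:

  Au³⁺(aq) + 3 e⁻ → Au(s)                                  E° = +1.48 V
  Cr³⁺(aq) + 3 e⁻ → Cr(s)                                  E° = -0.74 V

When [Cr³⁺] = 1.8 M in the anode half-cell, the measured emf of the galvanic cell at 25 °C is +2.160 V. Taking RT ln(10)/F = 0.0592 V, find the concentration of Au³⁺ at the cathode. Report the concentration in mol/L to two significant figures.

Au³⁺/Au is the cathode, Cr³⁺/Cr the anode: E°cell = +2.22 V, n = 3.
Overall reaction: Au³⁺(aq) + Cr(s) → Au(s) + Cr³⁺(aq); Q = [Cr³⁺]^1/[Au³⁺]^1.
From E = E° − (0.0592/n) log Q: log Q = (E° − E)·n/0.0592 = (+2.22 − (+2.160))·3/0.0592 = 3.0405.
So 1·log[Au³⁺] = 1·log(1.8) − log Q = 0.2553 − (3.0405) = -2.7852; [Au³⁺] = 10^(-2.7852) ≈ 0.0016 M.

0.0016 M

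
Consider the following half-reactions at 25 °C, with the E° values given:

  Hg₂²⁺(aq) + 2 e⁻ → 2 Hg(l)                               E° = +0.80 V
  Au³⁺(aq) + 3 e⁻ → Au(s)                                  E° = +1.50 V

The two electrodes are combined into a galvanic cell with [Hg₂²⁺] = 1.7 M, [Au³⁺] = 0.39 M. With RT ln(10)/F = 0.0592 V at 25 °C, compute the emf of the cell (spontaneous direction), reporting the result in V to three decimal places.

Au³⁺/Au is the cathode (higher E°), Hg₂²⁺/Hg the anode: E°cell = +1.50 − (+0.80) = +0.70 V, n = 6.
Overall: 2 Au³⁺(aq) + 6 Hg(l) → 2 Au(s) + 3 Hg₂²⁺(aq)
Q = [Hg₂²⁺]^3 / ([Au³⁺]^2); log Q = 1.509.
E = E° − (0.0592/n) log Q = +0.70 − (0.0592/6)(1.509) = +0.685 V.

+0.685 V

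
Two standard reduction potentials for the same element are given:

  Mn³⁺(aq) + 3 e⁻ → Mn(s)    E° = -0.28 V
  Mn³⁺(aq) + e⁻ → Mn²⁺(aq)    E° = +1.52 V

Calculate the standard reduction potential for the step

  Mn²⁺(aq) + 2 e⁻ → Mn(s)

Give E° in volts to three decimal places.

Sequential free energies add, so n₃E°₃ = n₁E°₁ + n₂E°₂.
With n₃ = 3, and the known step contributing 1×(+1.52) V, the unknown satisfies 2·E° = 3×(-0.28) − 1×(+1.52) = -2.360.
E° = -2.360 / 2 = -1.180 V.

-1.180 V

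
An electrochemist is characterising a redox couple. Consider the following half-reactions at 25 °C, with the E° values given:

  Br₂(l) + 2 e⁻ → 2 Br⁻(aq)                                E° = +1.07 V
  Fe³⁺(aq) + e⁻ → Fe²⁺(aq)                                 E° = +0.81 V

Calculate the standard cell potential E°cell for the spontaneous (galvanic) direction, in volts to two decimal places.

+0.26 V

The Br₂/Br⁻ couple has the higher reduction potential, so it is the cathode; Fe³⁺/Fe²⁺ is oxidised at the anode.
E°cell = E°(cathode) − E°(anode) = (+1.07) − (+0.81) = +0.26 V.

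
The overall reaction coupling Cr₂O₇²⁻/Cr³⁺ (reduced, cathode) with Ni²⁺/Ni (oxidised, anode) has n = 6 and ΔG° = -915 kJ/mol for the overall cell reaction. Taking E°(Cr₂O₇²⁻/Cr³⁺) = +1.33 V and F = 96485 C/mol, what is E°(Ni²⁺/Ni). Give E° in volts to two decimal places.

E°cell = −ΔG°/(nF) = −(-915×10³)/((6)(96485)) = +1.581 V.
Since Cr₂O₇²⁻/Cr³⁺ is the cathode and Ni²⁺/Ni the anode, E°cell = E°(Cr₂O₇²⁻/Cr³⁺) − E°(Ni²⁺/Ni).
So E°(Ni²⁺/Ni) = E°(Cr₂O₇²⁻/Cr³⁺) − E°cell = (+1.33) − (+1.581) = -0.25 V.

-0.25 V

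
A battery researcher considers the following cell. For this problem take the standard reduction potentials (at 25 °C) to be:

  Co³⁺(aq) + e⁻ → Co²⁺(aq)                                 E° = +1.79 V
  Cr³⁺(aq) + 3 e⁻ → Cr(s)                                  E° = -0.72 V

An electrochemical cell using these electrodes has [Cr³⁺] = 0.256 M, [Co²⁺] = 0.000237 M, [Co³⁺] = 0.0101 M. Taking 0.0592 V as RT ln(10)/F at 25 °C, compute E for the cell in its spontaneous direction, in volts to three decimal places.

+2.618 V

Co³⁺/Co²⁺ is the cathode (higher E°), Cr³⁺/Cr the anode: E°cell = +1.79 − (-0.72) = +2.51 V, n = 3.
Overall: 3 Co³⁺(aq) + Cr(s) → 3 Co²⁺(aq) + Cr³⁺(aq)
Q = [Co²⁺]^3·[Cr³⁺] / ([Co³⁺]^3); log Q = -5.480.
E = E° − (0.0592/n) log Q = +2.51 − (0.0592/3)(-5.480) = +2.618 V.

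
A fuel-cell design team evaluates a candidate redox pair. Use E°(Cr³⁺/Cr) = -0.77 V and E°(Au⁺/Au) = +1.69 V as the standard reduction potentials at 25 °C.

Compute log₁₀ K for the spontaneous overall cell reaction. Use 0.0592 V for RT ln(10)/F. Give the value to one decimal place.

124.7

Cathode: Au⁺/Au; anode: Cr³⁺/Cr. E°cell = +2.46 V, n = 3.
log K = nE°cell / 0.0592 = (3)(+2.46) / 0.0592 = 124.7.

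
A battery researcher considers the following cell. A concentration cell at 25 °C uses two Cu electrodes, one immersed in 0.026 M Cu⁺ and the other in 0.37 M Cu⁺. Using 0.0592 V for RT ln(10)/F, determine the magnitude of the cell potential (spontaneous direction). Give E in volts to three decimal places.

For a concentration cell E°cell = 0. The 0.37 M side is the cathode (reduction is favoured where [Cu⁺] is higher).
With n = 1, E = −(0.0592/1) log([Cu⁺]ₐₙ/[Cu⁺]꜀ₐₜ) = −(0.0592/1) log(0.026/0.37) = −(0.0592/1)(-1.153) = +0.068 V.

+0.068 V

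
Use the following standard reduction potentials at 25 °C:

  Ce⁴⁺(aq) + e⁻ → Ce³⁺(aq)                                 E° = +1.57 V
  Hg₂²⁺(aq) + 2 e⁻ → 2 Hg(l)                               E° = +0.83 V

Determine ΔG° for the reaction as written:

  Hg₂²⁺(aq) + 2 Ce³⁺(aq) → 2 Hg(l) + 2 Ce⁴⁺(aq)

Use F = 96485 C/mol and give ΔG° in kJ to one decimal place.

+142.8 kJ

As written, Hg₂²⁺/Hg is reduced (cathode) and Ce⁴⁺/Ce³⁺ is oxidised (anode), so E°cell = (+0.83) − (+1.57) = -0.74 V.
Balancing electrons gives n = 2.
ΔG° = −nFE° = −(2)(96485)(-0.74) = 142,798 J = +142.8 kJ.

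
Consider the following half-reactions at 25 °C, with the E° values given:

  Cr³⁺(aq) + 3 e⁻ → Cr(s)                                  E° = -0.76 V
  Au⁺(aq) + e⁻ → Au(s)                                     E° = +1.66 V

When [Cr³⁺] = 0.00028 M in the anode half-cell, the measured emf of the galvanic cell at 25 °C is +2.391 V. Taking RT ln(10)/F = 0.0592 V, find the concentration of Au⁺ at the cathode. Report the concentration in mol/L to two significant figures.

Au⁺/Au is the cathode, Cr³⁺/Cr the anode: E°cell = +2.42 V, n = 3.
Overall reaction: 3 Au⁺(aq) + Cr(s) → 3 Au(s) + Cr³⁺(aq); Q = [Cr³⁺]^1/[Au⁺]^3.
From E = E° − (0.0592/n) log Q: log Q = (E° − E)·n/0.0592 = (+2.42 − (+2.391))·3/0.0592 = 1.4696.
So 3·log[Au⁺] = 1·log(0.00028) − log Q = -3.5528 − (1.4696) = -5.0224; log[Au⁺] = -5.0224 / 3 = -1.6741; [Au⁺] = 10^(-1.6741) ≈ 0.021 M.

0.021 M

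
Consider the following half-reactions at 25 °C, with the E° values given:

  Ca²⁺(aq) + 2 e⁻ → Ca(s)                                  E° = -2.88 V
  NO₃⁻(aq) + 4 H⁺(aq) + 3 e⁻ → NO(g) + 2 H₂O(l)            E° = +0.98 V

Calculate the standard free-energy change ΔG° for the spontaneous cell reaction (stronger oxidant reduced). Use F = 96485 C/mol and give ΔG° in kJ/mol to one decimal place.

NO₃⁻/NO (E° = +0.98 V) is the cathode; Ca²⁺/Ca (E° = -2.88 V) is the anode, so E°cell = +3.86 V.
Balancing electrons gives n = 6 (lcm of 3 and 2).
ΔG° = −nFE° = −(6)(96485)(+3.86) = -2,234,593 J = -2234.6 kJ/mol.

-2234.6 kJ/mol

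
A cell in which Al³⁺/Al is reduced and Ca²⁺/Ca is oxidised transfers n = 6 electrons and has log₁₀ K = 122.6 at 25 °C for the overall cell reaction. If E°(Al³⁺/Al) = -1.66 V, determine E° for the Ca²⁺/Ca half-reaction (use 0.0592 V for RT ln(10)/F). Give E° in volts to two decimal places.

E°cell = (0.0592/n)·log K = (0.0592/6)(122.6) = +1.210 V.
Since Al³⁺/Al is the cathode and Ca²⁺/Ca the anode, E°cell = E°(Al³⁺/Al) − E°(Ca²⁺/Ca).
So E°(Ca²⁺/Ca) = E°(Al³⁺/Al) − E°cell = (-1.66) − (+1.210) = -2.87 V.

-2.87 V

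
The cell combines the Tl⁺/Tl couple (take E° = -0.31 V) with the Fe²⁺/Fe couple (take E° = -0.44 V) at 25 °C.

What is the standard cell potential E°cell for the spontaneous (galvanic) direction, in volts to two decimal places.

+0.13 V

The Tl⁺/Tl couple has the higher reduction potential, so it is the cathode; Fe²⁺/Fe is oxidised at the anode.
E°cell = E°(cathode) − E°(anode) = (-0.31) − (-0.44) = +0.13 V.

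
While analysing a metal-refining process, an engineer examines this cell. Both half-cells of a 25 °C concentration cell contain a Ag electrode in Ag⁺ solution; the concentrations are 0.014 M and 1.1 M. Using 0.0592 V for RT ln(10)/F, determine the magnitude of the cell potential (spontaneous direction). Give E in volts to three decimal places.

For a concentration cell E°cell = 0. The 1.1 M side is the cathode (reduction is favoured where [Ag⁺] is higher).
With n = 1, E = −(0.0592/1) log([Ag⁺]ₐₙ/[Ag⁺]꜀ₐₜ) = −(0.0592/1) log(0.014/1.1) = −(0.0592/1)(-1.895) = +0.112 V.

+0.112 V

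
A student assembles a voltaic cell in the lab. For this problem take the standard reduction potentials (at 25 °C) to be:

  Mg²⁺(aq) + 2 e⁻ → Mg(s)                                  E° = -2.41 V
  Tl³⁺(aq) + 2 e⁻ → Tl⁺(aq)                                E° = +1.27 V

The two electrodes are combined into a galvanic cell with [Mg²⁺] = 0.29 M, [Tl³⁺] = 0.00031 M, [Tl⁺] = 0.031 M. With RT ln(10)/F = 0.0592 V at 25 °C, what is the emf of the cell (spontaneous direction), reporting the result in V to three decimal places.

Tl³⁺/Tl⁺ is the cathode (higher E°), Mg²⁺/Mg the anode: E°cell = +1.27 − (-2.41) = +3.68 V, n = 2.
Overall: Tl³⁺(aq) + Mg(s) → Tl⁺(aq) + Mg²⁺(aq)
Q = [Tl⁺]·[Mg²⁺] / ([Tl³⁺]); log Q = 1.462.
E = E° − (0.0592/n) log Q = +3.68 − (0.0592/2)(1.462) = +3.637 V.

+3.637 V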